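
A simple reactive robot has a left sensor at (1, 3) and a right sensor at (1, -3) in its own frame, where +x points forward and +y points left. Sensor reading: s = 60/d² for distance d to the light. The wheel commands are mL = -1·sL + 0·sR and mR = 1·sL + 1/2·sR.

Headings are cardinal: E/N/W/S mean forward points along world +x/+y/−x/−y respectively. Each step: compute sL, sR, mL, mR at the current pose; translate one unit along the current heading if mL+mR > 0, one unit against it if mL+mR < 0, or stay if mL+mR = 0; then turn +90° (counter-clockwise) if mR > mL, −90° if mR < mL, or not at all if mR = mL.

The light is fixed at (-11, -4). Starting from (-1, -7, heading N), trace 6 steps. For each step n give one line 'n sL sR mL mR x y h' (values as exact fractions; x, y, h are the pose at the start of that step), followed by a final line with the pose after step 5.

n=0: pose=(-1,-7,N); sL=60/53, sR=60/173; mL=-60/53, mR=11970/9169; mL+mR=30/173 → advance +1; mR−mL=22350/9169 → turn +1·90°
n=1: pose=(-1,-6,W); sL=30/53, sR=30/41; mL=-30/53, mR=2025/2173; mL+mR=15/41 → advance +1; mR−mL=3255/2173 → turn +1·90°
n=2: pose=(-2,-6,S); sL=20/51, sR=4/3; mL=-20/51, mR=18/17; mL+mR=2/3 → advance +1; mR−mL=74/51 → turn +1·90°
n=3: pose=(-2,-7,E); sL=3/5, sR=15/34; mL=-3/5, mR=279/340; mL+mR=15/68 → advance +1; mR−mL=483/340 → turn +1·90°
n=4: pose=(-1,-7,N); sL=60/53, sR=60/173; mL=-60/53, mR=11970/9169; mL+mR=30/173 → advance +1; mR−mL=22350/9169 → turn +1·90°
n=5: pose=(-1,-6,W); sL=30/53, sR=30/41; mL=-30/53, mR=2025/2173; mL+mR=15/41 → advance +1; mR−mL=3255/2173 → turn +1·90°

0 60/53 60/173 -60/53 11970/9169 -1 -7 N
1 30/53 30/41 -30/53 2025/2173 -1 -6 W
2 20/51 4/3 -20/51 18/17 -2 -6 S
3 3/5 15/34 -3/5 279/340 -2 -7 E
4 60/53 60/173 -60/53 11970/9169 -1 -7 N
5 30/53 30/41 -30/53 2025/2173 -1 -6 W
final -2 -6 S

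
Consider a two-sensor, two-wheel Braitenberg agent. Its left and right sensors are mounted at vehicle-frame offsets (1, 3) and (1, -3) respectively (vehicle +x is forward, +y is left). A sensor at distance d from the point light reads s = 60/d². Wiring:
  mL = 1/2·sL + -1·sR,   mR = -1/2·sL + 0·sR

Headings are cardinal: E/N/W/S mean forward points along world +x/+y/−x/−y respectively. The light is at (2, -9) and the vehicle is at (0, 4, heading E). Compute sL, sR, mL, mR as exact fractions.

60/257 60/101 -12390/25957 -30/257

left sensor world pos  = (1, 7); dL² = 257
right sensor world pos = (1, 1); dR² = 101
sL = 60/257 = 60/257
sR = 60/101 = 60/101
mL = 1/2·sL + -1·sR = -12390/25957
mR = -1/2·sL + 0·sR = -30/257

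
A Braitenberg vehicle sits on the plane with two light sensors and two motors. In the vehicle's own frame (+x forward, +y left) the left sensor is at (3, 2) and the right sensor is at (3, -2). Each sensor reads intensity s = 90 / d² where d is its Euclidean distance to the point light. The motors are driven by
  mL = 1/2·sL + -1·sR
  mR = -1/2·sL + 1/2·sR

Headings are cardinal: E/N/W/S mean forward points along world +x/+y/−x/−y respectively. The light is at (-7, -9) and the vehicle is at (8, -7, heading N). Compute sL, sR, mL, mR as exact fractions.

left sensor world pos  = (6, -4); dL² = 194
right sensor world pos = (10, -4); dR² = 314
sL = 90/194 = 45/97
sR = 90/314 = 45/157
mL = 1/2·sL + -1·sR = -1665/30458
mR = -1/2·sL + 1/2·sR = -1350/15229

45/97 45/157 -1665/30458 -1350/15229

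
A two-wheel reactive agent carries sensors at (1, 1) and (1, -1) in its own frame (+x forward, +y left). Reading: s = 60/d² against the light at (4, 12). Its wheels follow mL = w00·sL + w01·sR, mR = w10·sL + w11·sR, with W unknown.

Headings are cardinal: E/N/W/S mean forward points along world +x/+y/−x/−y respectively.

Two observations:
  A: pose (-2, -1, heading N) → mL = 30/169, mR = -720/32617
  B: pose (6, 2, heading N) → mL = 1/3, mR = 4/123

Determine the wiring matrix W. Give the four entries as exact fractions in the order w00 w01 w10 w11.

0 1/2 1/2 -1/2

obs A: pose=(-2,-1,N) → sL=60/193, sR=60/169, mL=30/169, mR=-720/32617
obs B: pose=(6,2,N) → sL=30/41, sR=2/3, mL=1/3, mR=4/123
sensor matrix S = [[60/193, 60/169], [30/41, 2/3]]; det S = -70240/1337297
solve [mL_A; mL_B] = S·[w00; w01] and [mR_A; mR_B] = S·[w10; w11]:
  w00 = 0, w01 = 1/2, w10 = 1/2, w11 = -1/2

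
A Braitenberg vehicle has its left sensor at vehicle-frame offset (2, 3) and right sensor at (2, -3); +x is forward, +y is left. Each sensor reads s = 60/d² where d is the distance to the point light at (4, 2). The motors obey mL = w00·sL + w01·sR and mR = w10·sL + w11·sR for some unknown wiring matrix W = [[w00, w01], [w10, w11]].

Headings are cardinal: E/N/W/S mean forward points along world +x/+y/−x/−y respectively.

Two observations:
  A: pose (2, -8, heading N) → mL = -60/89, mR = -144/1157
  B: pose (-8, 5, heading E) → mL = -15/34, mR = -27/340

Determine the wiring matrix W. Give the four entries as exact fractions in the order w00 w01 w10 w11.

-1 0 1/2 -1/2

obs A: pose=(2,-8,N) → sL=60/89, sR=12/13, mL=-60/89, mR=-144/1157
obs B: pose=(-8,5,E) → sL=15/34, sR=3/5, mL=-15/34, mR=-27/340
sensor matrix S = [[60/89, 12/13], [15/34, 3/5]]; det S = -54/19669
solve [mL_A; mL_B] = S·[w00; w01] and [mR_A; mR_B] = S·[w10; w11]:
  w00 = -1, w01 = 0, w10 = 1/2, w11 = -1/2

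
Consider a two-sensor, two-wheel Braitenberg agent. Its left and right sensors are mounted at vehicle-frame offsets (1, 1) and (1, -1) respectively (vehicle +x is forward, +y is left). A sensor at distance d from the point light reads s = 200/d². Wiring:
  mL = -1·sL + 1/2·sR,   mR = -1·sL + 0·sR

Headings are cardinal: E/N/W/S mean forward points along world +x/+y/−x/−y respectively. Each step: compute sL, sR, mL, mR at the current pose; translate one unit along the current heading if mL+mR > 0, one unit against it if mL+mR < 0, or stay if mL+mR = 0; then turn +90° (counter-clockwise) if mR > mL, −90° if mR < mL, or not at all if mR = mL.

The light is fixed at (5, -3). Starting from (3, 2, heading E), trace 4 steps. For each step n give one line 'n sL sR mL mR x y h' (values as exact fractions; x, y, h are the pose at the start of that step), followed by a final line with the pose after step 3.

0 200/37 200/17 300/629 -200/37 3 2 E
1 10 25/4 -55/8 -10 2 2 S
2 200/41 40/13 -1780/533 -200/41 2 3 W
3 100/29 4 -42/29 -100/29 3 3 N
final 3 2 E

n=0: pose=(3,2,E); sL=200/37, sR=200/17; mL=300/629, mR=-200/37; mL+mR=-3100/629 → advance -1; mR−mL=-100/17 → turn -1·90°
n=1: pose=(2,2,S); sL=10, sR=25/4; mL=-55/8, mR=-10; mL+mR=-135/8 → advance -1; mR−mL=-25/8 → turn -1·90°
n=2: pose=(2,3,W); sL=200/41, sR=40/13; mL=-1780/533, mR=-200/41; mL+mR=-4380/533 → advance -1; mR−mL=-20/13 → turn -1·90°
n=3: pose=(3,3,N); sL=100/29, sR=4; mL=-42/29, mR=-100/29; mL+mR=-142/29 → advance -1; mR−mL=-2 → turn -1·90°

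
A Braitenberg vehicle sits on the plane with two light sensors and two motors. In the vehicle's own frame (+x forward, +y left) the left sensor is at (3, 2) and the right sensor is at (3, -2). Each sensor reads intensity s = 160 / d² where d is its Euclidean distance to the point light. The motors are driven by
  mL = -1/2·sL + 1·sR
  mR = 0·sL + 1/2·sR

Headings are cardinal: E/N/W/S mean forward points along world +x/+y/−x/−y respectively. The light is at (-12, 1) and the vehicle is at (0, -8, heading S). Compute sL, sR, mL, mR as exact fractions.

left sensor world pos  = (2, -11); dL² = 340
right sensor world pos = (-2, -11); dR² = 244
sL = 160/340 = 8/17
sR = 160/244 = 40/61
mL = -1/2·sL + 1·sR = 436/1037
mR = 0·sL + 1/2·sR = 20/61

8/17 40/61 436/1037 20/61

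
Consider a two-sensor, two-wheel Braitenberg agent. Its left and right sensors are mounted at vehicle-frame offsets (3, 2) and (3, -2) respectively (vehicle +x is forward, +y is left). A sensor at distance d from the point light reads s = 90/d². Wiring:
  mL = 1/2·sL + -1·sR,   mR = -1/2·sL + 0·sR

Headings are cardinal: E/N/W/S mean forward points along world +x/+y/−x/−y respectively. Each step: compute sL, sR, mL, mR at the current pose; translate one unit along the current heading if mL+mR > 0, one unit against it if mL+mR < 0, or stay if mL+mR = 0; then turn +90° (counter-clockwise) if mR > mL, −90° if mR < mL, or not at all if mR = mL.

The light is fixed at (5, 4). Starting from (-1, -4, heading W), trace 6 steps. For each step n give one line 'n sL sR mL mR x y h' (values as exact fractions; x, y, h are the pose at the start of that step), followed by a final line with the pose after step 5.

n=0: pose=(-1,-4,W); sL=90/181, sR=10/13; mL=-1225/2353, mR=-45/181; mL+mR=-10/13 → advance -1; mR−mL=640/2353 → turn +1·90°
n=1: pose=(0,-4,S); sL=9/13, sR=9/17; mL=-81/442, mR=-9/26; mL+mR=-9/17 → advance -1; mR−mL=-36/221 → turn -1·90°
n=2: pose=(0,-3,W); sL=18/29, sR=90/89; mL=-1809/2581, mR=-9/29; mL+mR=-90/89 → advance -1; mR−mL=1008/2581 → turn +1·90°
n=3: pose=(1,-3,S); sL=45/52, sR=45/68; mL=-405/1768, mR=-45/104; mL+mR=-45/68 → advance -1; mR−mL=-45/221 → turn -1·90°
n=4: pose=(1,-2,W); sL=90/113, sR=18/13; mL=-1449/1469, mR=-45/113; mL+mR=-18/13 → advance -1; mR−mL=864/1469 → turn +1·90°
n=5: pose=(2,-2,S); sL=45/41, sR=45/53; mL=-1305/4346, mR=-45/82; mL+mR=-45/53 → advance -1; mR−mL=-540/2173 → turn -1·90°

0 90/181 10/13 -1225/2353 -45/181 -1 -4 W
1 9/13 9/17 -81/442 -9/26 0 -4 S
2 18/29 90/89 -1809/2581 -9/29 0 -3 W
3 45/52 45/68 -405/1768 -45/104 1 -3 S
4 90/113 18/13 -1449/1469 -45/113 1 -2 W
5 45/41 45/53 -1305/4346 -45/82 2 -2 S
final 2 -1 W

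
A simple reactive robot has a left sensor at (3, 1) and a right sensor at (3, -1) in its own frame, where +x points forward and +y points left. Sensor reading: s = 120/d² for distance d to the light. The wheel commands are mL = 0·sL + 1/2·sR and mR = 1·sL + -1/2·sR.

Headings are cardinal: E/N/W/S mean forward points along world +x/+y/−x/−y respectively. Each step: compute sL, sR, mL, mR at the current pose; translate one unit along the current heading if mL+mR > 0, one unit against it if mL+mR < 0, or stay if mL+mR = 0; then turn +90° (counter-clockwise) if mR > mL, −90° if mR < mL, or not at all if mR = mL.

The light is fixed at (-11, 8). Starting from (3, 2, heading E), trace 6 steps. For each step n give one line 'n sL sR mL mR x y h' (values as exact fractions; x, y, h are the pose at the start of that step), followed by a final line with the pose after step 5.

0 60/157 60/169 30/169 5430/26533 3 2 E
1 24/41 24/53 12/53 780/2173 4 2 N
2 2/3 3/4 3/8 7/24 4 3 W
3 120/173 120/229 60/229 17100/39617 3 3 N
4 60/73 12/13 6/13 342/949 3 4 W
5 24/29 120/197 60/197 2988/5713 2 4 N
final 2 5 W

n=0: pose=(3,2,E); sL=60/157, sR=60/169; mL=30/169, mR=5430/26533; mL+mR=60/157 → advance +1; mR−mL=720/26533 → turn +1·90°
n=1: pose=(4,2,N); sL=24/41, sR=24/53; mL=12/53, mR=780/2173; mL+mR=24/41 → advance +1; mR−mL=288/2173 → turn +1·90°
n=2: pose=(4,3,W); sL=2/3, sR=3/4; mL=3/8, mR=7/24; mL+mR=2/3 → advance +1; mR−mL=-1/12 → turn -1·90°
n=3: pose=(3,3,N); sL=120/173, sR=120/229; mL=60/229, mR=17100/39617; mL+mR=120/173 → advance +1; mR−mL=6720/39617 → turn +1·90°
n=4: pose=(3,4,W); sL=60/73, sR=12/13; mL=6/13, mR=342/949; mL+mR=60/73 → advance +1; mR−mL=-96/949 → turn -1·90°
n=5: pose=(2,4,N); sL=24/29, sR=120/197; mL=60/197, mR=2988/5713; mL+mR=24/29 → advance +1; mR−mL=1248/5713 → turn +1·90°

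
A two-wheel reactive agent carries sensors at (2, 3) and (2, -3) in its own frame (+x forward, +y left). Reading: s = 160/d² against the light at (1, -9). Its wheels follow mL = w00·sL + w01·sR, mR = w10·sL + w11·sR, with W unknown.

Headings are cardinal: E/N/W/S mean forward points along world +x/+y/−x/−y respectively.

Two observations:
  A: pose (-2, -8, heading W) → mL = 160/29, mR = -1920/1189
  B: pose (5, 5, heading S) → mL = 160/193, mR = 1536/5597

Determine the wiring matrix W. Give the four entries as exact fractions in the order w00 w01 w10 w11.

obs A: pose=(-2,-8,W) → sL=160/29, sR=160/41, mL=160/29, mR=-1920/1189
obs B: pose=(5,5,S) → sL=160/193, sR=32/29, mL=160/193, mR=1536/5597
sensor matrix S = [[160/29, 160/41], [160/193, 32/29]]; det S = 18984960/6654833
solve [mL_A; mL_B] = S·[w00; w01] and [mR_A; mR_B] = S·[w10; w11]:
  w00 = 1, w01 = 0, w10 = -1, w11 = 1

1 0 -1 1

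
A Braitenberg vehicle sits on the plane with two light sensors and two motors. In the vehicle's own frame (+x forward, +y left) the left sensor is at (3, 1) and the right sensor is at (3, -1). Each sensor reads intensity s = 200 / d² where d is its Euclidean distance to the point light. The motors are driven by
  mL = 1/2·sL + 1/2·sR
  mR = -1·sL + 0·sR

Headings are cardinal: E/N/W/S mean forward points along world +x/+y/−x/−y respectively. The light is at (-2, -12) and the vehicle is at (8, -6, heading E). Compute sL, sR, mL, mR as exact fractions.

100/109 100/97 10300/10573 -100/109

left sensor world pos  = (11, -5); dL² = 218
right sensor world pos = (11, -7); dR² = 194
sL = 200/218 = 100/109
sR = 200/194 = 100/97
mL = 1/2·sL + 1/2·sR = 10300/10573
mR = -1·sL + 0·sR = -100/109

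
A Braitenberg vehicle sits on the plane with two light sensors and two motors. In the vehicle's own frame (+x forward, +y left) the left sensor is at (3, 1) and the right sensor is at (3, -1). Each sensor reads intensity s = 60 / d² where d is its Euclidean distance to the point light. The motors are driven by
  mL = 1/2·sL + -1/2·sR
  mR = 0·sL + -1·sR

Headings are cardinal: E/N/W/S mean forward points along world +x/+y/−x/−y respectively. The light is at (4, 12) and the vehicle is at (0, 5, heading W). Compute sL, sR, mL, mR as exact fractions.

left sensor world pos  = (-3, 4); dL² = 113
right sensor world pos = (-3, 6); dR² = 85
sL = 60/113 = 60/113
sR = 60/85 = 12/17
mL = 1/2·sL + -1/2·sR = -168/1921
mR = 0·sL + -1·sR = -12/17

60/113 12/17 -168/1921 -12/17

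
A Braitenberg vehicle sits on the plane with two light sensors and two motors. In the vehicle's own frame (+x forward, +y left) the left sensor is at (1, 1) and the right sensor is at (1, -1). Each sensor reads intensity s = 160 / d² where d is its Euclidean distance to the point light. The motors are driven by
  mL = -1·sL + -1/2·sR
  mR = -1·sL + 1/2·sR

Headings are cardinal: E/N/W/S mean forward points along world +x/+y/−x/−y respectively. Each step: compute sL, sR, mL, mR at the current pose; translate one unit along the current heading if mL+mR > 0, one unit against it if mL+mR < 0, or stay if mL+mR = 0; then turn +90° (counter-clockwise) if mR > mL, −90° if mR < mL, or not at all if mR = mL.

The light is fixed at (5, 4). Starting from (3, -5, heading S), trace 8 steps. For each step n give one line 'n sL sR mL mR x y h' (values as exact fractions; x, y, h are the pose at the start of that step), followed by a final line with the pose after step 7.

0 160/101 160/109 -25520/11009 -9360/11009 3 -5 S
1 16/5 80/41 -856/205 -456/205 3 -4 E
2 32/13 160/53 -2736/689 -656/689 2 -4 N
3 40/29 2 -69/29 -11/29 2 -5 W
4 160/101 160/109 -25520/11009 -9360/11009 3 -5 S
5 16/5 80/41 -856/205 -456/205 3 -4 E
6 32/13 160/53 -2736/689 -656/689 2 -4 N
7 40/29 2 -69/29 -11/29 2 -5 W
final 3 -5 S

n=0: pose=(3,-5,S); sL=160/101, sR=160/109; mL=-25520/11009, mR=-9360/11009; mL+mR=-320/101 → advance -1; mR−mL=160/109 → turn +1·90°
n=1: pose=(3,-4,E); sL=16/5, sR=80/41; mL=-856/205, mR=-456/205; mL+mR=-32/5 → advance -1; mR−mL=80/41 → turn +1·90°
n=2: pose=(2,-4,N); sL=32/13, sR=160/53; mL=-2736/689, mR=-656/689; mL+mR=-64/13 → advance -1; mR−mL=160/53 → turn +1·90°
n=3: pose=(2,-5,W); sL=40/29, sR=2; mL=-69/29, mR=-11/29; mL+mR=-80/29 → advance -1; mR−mL=2 → turn +1·90°
n=4: pose=(3,-5,S); sL=160/101, sR=160/109; mL=-25520/11009, mR=-9360/11009; mL+mR=-320/101 → advance -1; mR−mL=160/109 → turn +1·90°
n=5: pose=(3,-4,E); sL=16/5, sR=80/41; mL=-856/205, mR=-456/205; mL+mR=-32/5 → advance -1; mR−mL=80/41 → turn +1·90°
n=6: pose=(2,-4,N); sL=32/13, sR=160/53; mL=-2736/689, mR=-656/689; mL+mR=-64/13 → advance -1; mR−mL=160/53 → turn +1·90°
n=7: pose=(2,-5,W); sL=40/29, sR=2; mL=-69/29, mR=-11/29; mL+mR=-80/29 → advance -1; mR−mL=2 → turn +1·90°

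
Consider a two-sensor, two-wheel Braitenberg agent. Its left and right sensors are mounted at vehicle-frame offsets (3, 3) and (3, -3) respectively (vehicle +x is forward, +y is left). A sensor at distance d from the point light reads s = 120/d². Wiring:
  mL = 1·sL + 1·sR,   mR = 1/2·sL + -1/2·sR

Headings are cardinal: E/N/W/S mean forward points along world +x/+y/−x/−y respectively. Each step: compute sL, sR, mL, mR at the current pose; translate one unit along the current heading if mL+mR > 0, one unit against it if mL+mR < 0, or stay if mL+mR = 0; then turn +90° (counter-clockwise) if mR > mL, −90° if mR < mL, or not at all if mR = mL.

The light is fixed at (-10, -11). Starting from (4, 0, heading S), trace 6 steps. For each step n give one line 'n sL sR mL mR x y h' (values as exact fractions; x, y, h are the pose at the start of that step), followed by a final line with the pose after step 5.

0 120/353 24/37 12912/13061 -2016/13061 4 0 S
1 12/17 12/29 552/493 72/493 4 -1 W
2 120/269 24/85 16656/22865 1872/22865 3 -1 N
3 30/113 3/8 579/904 -99/1808 3 0 E
4 120/353 24/37 12912/13061 -2016/13061 4 0 S
5 12/17 12/29 552/493 72/493 4 -1 W
final 3 -1 N

n=0: pose=(4,0,S); sL=120/353, sR=24/37; mL=12912/13061, mR=-2016/13061; mL+mR=10896/13061 → advance +1; mR−mL=-14928/13061 → turn -1·90°
n=1: pose=(4,-1,W); sL=12/17, sR=12/29; mL=552/493, mR=72/493; mL+mR=624/493 → advance +1; mR−mL=-480/493 → turn -1·90°
n=2: pose=(3,-1,N); sL=120/269, sR=24/85; mL=16656/22865, mR=1872/22865; mL+mR=18528/22865 → advance +1; mR−mL=-14784/22865 → turn -1·90°
n=3: pose=(3,0,E); sL=30/113, sR=3/8; mL=579/904, mR=-99/1808; mL+mR=1059/1808 → advance +1; mR−mL=-1257/1808 → turn -1·90°
n=4: pose=(4,0,S); sL=120/353, sR=24/37; mL=12912/13061, mR=-2016/13061; mL+mR=10896/13061 → advance +1; mR−mL=-14928/13061 → turn -1·90°
n=5: pose=(4,-1,W); sL=12/17, sR=12/29; mL=552/493, mR=72/493; mL+mR=624/493 → advance +1; mR−mL=-480/493 → turn -1·90°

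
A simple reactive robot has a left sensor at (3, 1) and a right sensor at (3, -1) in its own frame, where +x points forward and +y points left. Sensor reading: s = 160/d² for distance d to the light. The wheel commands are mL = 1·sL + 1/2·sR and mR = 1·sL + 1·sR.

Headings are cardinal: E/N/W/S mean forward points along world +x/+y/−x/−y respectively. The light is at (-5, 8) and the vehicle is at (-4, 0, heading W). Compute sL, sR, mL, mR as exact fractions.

left sensor world pos  = (-7, -1); dL² = 85
right sensor world pos = (-7, 1); dR² = 53
sL = 160/85 = 32/17
sR = 160/53 = 160/53
mL = 1·sL + 1/2·sR = 3056/901
mR = 1·sL + 1·sR = 4416/901

32/17 160/53 3056/901 4416/901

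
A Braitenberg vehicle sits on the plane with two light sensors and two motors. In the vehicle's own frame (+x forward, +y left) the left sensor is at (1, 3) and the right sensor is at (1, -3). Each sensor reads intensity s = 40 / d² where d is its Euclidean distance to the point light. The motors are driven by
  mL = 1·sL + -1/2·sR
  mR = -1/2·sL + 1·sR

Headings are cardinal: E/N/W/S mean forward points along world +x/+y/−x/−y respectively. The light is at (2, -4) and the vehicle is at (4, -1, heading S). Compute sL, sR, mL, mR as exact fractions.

40/29 8 -76/29 212/29

left sensor world pos  = (7, -2); dL² = 29
right sensor world pos = (1, -2); dR² = 5
sL = 40/29 = 40/29
sR = 40/5 = 8
mL = 1·sL + -1/2·sR = -76/29
mR = -1/2·sL + 1·sR = 212/29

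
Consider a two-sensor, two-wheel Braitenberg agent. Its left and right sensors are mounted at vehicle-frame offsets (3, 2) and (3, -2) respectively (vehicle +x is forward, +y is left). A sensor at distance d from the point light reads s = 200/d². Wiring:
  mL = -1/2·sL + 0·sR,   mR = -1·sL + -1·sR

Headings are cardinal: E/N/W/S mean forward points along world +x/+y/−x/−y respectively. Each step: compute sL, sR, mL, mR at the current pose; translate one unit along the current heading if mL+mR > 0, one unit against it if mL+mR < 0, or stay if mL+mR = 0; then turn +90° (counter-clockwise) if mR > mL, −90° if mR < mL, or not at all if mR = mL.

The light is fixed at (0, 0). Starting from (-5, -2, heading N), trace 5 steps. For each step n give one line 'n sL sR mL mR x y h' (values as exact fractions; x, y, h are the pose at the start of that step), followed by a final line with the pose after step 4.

0 4 20 -2 -24 -5 -2 N
1 40 200/29 -20 -1360/29 -5 -3 E
2 50/13 2 -25/13 -76/13 -6 -3 S
3 200/97 200/81 -100/97 -35600/7857 -6 -2 W
4 4 20 -2 -24 -5 -2 N
final -5 -3 E

n=0: pose=(-5,-2,N); sL=4, sR=20; mL=-2, mR=-24; mL+mR=-26 → advance -1; mR−mL=-22 → turn -1·90°
n=1: pose=(-5,-3,E); sL=40, sR=200/29; mL=-20, mR=-1360/29; mL+mR=-1940/29 → advance -1; mR−mL=-780/29 → turn -1·90°
n=2: pose=(-6,-3,S); sL=50/13, sR=2; mL=-25/13, mR=-76/13; mL+mR=-101/13 → advance -1; mR−mL=-51/13 → turn -1·90°
n=3: pose=(-6,-2,W); sL=200/97, sR=200/81; mL=-100/97, mR=-35600/7857; mL+mR=-43700/7857 → advance -1; mR−mL=-27500/7857 → turn -1·90°
n=4: pose=(-5,-2,N); sL=4, sR=20; mL=-2, mR=-24; mL+mR=-26 → advance -1; mR−mL=-22 → turn -1·90°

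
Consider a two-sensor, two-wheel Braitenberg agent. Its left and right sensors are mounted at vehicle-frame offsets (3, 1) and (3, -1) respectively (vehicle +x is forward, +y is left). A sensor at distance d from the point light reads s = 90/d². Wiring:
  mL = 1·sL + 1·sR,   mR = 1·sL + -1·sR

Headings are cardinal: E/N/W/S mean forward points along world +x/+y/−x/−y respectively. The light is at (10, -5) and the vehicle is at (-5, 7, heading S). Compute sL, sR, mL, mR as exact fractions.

90/277 90/337 55260/93349 5400/93349

left sensor world pos  = (-4, 4); dL² = 277
right sensor world pos = (-6, 4); dR² = 337
sL = 90/277 = 90/277
sR = 90/337 = 90/337
mL = 1·sL + 1·sR = 55260/93349
mR = 1·sL + -1·sR = 5400/93349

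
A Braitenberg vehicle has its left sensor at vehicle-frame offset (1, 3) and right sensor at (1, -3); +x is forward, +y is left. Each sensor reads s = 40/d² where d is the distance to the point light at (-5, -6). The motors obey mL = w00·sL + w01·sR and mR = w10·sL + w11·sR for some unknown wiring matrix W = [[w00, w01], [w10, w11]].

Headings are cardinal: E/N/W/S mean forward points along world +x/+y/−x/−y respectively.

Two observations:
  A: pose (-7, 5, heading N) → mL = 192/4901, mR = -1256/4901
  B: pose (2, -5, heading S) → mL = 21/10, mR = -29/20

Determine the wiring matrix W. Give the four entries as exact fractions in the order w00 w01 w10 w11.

-1 1 -1/2 -1/2

obs A: pose=(-7,5,N) → sL=40/169, sR=8/29, mL=192/4901, mR=-1256/4901
obs B: pose=(2,-5,S) → sL=2/5, sR=5/2, mL=21/10, mR=-29/20
sensor matrix S = [[40/169, 8/29], [2/5, 5/2]]; det S = 11796/24505
solve [mL_A; mL_B] = S·[w00; w01] and [mR_A; mR_B] = S·[w10; w11]:
  w00 = -1, w01 = 1, w10 = -1/2, w11 = -1/2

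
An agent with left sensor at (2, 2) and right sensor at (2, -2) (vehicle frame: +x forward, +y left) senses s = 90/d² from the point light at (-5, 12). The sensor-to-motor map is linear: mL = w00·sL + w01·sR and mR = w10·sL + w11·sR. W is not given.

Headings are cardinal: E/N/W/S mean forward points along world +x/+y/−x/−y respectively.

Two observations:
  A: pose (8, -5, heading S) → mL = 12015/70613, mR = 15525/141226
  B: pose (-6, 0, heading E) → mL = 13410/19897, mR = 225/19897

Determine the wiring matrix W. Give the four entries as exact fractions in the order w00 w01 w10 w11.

obs A: pose=(8,-5,S) → sL=45/293, sR=45/241, mL=12015/70613, mR=15525/141226
obs B: pose=(-6,0,E) → sL=90/101, sR=90/197, mL=13410/19897, mR=225/19897
sensor matrix S = [[45/293, 45/241], [90/101, 90/197]]; det S = -135189000/1404986861
solve [mL_A; mL_B] = S·[w00; w01] and [mR_A; mR_B] = S·[w10; w11]:
  w00 = 1/2, w01 = 1/2, w10 = -1/2, w11 = 1

1/2 1/2 -1/2 1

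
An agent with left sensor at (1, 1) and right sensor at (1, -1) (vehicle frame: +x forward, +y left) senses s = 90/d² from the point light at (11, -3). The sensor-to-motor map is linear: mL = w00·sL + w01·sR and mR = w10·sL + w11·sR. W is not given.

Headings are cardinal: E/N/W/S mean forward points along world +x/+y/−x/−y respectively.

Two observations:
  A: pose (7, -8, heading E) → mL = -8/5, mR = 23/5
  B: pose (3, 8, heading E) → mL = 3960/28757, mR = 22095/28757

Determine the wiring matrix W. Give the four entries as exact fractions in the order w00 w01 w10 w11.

obs A: pose=(7,-8,E) → sL=18/5, sR=2, mL=-8/5, mR=23/5
obs B: pose=(3,8,E) → sL=90/193, sR=90/149, mL=3960/28757, mR=22095/28757
sensor matrix S = [[18/5, 2], [90/193, 90/149]]; det S = 35712/28757
solve [mL_A; mL_B] = S·[w00; w01] and [mR_A; mR_B] = S·[w10; w11]:
  w00 = -1, w01 = 1, w10 = 1, w11 = 1/2

-1 1 1 1/2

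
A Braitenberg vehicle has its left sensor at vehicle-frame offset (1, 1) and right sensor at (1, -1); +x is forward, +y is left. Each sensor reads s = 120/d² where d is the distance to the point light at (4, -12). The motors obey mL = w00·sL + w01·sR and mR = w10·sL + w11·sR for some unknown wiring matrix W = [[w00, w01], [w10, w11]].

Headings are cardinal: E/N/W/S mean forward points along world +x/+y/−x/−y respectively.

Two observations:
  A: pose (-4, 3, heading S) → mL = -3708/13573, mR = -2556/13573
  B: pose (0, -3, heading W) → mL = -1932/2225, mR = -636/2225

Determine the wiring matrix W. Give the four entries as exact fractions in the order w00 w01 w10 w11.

obs A: pose=(-4,3,S) → sL=24/49, sR=120/277, mL=-3708/13573, mR=-2556/13573
obs B: pose=(0,-3,W) → sL=120/89, sR=24/25, mL=-1932/2225, mR=-636/2225
sensor matrix S = [[24/49, 120/277], [120/89, 24/25]]; det S = -3439872/30199925
solve [mL_A; mL_B] = S·[w00; w01] and [mR_A; mR_B] = S·[w10; w11]:
  w00 = -1, w01 = 1/2, w10 = 1/2, w11 = -1

-1 1/2 1/2 -1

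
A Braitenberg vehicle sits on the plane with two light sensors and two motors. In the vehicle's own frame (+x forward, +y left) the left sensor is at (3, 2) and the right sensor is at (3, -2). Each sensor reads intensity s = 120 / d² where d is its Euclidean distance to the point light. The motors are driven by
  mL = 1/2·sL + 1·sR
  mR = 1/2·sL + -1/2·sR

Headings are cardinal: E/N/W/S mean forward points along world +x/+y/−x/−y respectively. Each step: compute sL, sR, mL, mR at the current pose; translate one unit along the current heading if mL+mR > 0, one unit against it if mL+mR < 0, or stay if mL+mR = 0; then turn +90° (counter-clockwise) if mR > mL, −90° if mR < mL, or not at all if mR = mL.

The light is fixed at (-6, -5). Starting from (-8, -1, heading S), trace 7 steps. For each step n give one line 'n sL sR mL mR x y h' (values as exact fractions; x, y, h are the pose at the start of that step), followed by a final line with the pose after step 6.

n=0: pose=(-8,-1,S); sL=120, sR=120/17; mL=1140/17, mR=960/17; mL+mR=2100/17 → advance +1; mR−mL=-180/17 → turn -1·90°
n=1: pose=(-8,-2,W); sL=60/13, sR=12/5; mL=306/65, mR=72/65; mL+mR=378/65 → advance +1; mR−mL=-18/5 → turn -1·90°
n=2: pose=(-9,-2,N); sL=120/61, sR=120/37; mL=9540/2257, mR=-1440/2257; mL+mR=8100/2257 → advance +1; mR−mL=-180/37 → turn -1·90°
n=3: pose=(-9,-1,E); sL=10/3, sR=30; mL=95/3, mR=-40/3; mL+mR=55/3 → advance +1; mR−mL=-45 → turn -1·90°
n=4: pose=(-8,-1,S); sL=120, sR=120/17; mL=1140/17, mR=960/17; mL+mR=2100/17 → advance +1; mR−mL=-180/17 → turn -1·90°
n=5: pose=(-8,-2,W); sL=60/13, sR=12/5; mL=306/65, mR=72/65; mL+mR=378/65 → advance +1; mR−mL=-18/5 → turn -1·90°
n=6: pose=(-9,-2,N); sL=120/61, sR=120/37; mL=9540/2257, mR=-1440/2257; mL+mR=8100/2257 → advance +1; mR−mL=-180/37 → turn -1·90°

0 120 120/17 1140/17 960/17 -8 -1 S
1 60/13 12/5 306/65 72/65 -8 -2 W
2 120/61 120/37 9540/2257 -1440/2257 -9 -2 N
3 10/3 30 95/3 -40/3 -9 -1 E
4 120 120/17 1140/17 960/17 -8 -1 S
5 60/13 12/5 306/65 72/65 -8 -2 W
6 120/61 120/37 9540/2257 -1440/2257 -9 -2 N
final -9 -1 E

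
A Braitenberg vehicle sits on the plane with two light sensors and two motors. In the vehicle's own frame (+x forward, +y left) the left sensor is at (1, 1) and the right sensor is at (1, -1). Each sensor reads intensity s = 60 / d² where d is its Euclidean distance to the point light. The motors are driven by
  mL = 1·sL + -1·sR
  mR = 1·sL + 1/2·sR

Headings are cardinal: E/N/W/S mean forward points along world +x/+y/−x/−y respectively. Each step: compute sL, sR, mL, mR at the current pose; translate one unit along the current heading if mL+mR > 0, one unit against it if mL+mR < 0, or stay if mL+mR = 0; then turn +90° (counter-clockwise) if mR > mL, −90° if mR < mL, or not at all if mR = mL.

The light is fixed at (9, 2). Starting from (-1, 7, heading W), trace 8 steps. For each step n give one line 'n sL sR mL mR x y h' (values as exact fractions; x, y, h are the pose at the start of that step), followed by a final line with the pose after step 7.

0 60/137 60/157 1200/21509 13530/21509 -1 7 W
1 15/29 3/8 33/232 327/464 -2 7 S
2 12/25 60/109 -192/2725 2058/2725 -2 6 E
3 30/73 30/53 -600/3869 2685/3869 -1 6 N
4 60/137 60/157 1200/21509 13530/21509 -1 7 W
5 15/29 3/8 33/232 327/464 -2 7 S
6 12/25 60/109 -192/2725 2058/2725 -2 6 E
7 30/73 30/53 -600/3869 2685/3869 -1 6 N
final -1 7 W

n=0: pose=(-1,7,W); sL=60/137, sR=60/157; mL=1200/21509, mR=13530/21509; mL+mR=14730/21509 → advance +1; mR−mL=90/157 → turn +1·90°
n=1: pose=(-2,7,S); sL=15/29, sR=3/8; mL=33/232, mR=327/464; mL+mR=393/464 → advance +1; mR−mL=9/16 → turn +1·90°
n=2: pose=(-2,6,E); sL=12/25, sR=60/109; mL=-192/2725, mR=2058/2725; mL+mR=1866/2725 → advance +1; mR−mL=90/109 → turn +1·90°
n=3: pose=(-1,6,N); sL=30/73, sR=30/53; mL=-600/3869, mR=2685/3869; mL+mR=2085/3869 → advance +1; mR−mL=45/53 → turn +1·90°
n=4: pose=(-1,7,W); sL=60/137, sR=60/157; mL=1200/21509, mR=13530/21509; mL+mR=14730/21509 → advance +1; mR−mL=90/157 → turn +1·90°
n=5: pose=(-2,7,S); sL=15/29, sR=3/8; mL=33/232, mR=327/464; mL+mR=393/464 → advance +1; mR−mL=9/16 → turn +1·90°
n=6: pose=(-2,6,E); sL=12/25, sR=60/109; mL=-192/2725, mR=2058/2725; mL+mR=1866/2725 → advance +1; mR−mL=90/109 → turn +1·90°
n=7: pose=(-1,6,N); sL=30/73, sR=30/53; mL=-600/3869, mR=2685/3869; mL+mR=2085/3869 → advance +1; mR−mL=45/53 → turn +1·90°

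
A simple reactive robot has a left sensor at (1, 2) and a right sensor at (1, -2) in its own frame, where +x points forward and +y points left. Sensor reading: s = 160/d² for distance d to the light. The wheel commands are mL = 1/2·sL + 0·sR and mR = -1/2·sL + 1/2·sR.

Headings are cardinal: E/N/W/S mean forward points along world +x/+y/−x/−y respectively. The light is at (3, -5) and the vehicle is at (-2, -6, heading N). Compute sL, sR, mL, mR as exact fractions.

160/49 160/9 80/49 3200/441

left sensor world pos  = (-4, -5); dL² = 49
right sensor world pos = (0, -5); dR² = 9
sL = 160/49 = 160/49
sR = 160/9 = 160/9
mL = 1/2·sL + 0·sR = 80/49
mR = -1/2·sL + 1/2·sR = 3200/441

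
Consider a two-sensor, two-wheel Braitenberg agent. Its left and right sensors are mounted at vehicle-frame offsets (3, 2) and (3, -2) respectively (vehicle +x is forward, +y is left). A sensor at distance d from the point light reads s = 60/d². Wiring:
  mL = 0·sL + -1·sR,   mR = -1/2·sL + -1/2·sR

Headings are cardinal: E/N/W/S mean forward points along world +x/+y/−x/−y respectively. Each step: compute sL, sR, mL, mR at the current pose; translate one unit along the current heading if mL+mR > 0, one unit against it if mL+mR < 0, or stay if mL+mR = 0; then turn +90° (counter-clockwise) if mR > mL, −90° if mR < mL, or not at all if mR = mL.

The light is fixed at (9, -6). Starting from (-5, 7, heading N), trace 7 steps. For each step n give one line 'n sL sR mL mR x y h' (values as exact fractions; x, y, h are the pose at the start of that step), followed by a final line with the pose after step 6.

0 15/128 3/20 -3/20 -171/1280 -5 7 N
1 60/389 12/97 -12/97 -5244/37733 -5 6 W
2 2/15 30/173 -30/173 -398/2595 -4 6 N
3 60/337 12/85 -12/85 -4572/28645 -4 5 W
4 15/98 15/74 -15/74 -645/3626 -3 5 N
5 60/289 20/123 -20/123 -6580/35547 -3 4 W
6 30/169 6/25 -6/25 -882/4225 -2 4 N
final -2 3 W

n=0: pose=(-5,7,N); sL=15/128, sR=3/20; mL=-3/20, mR=-171/1280; mL+mR=-363/1280 → advance -1; mR−mL=21/1280 → turn +1·90°
n=1: pose=(-5,6,W); sL=60/389, sR=12/97; mL=-12/97, mR=-5244/37733; mL+mR=-9912/37733 → advance -1; mR−mL=-576/37733 → turn -1·90°
n=2: pose=(-4,6,N); sL=2/15, sR=30/173; mL=-30/173, mR=-398/2595; mL+mR=-848/2595 → advance -1; mR−mL=52/2595 → turn +1·90°
n=3: pose=(-4,5,W); sL=60/337, sR=12/85; mL=-12/85, mR=-4572/28645; mL+mR=-8616/28645 → advance -1; mR−mL=-528/28645 → turn -1·90°
n=4: pose=(-3,5,N); sL=15/98, sR=15/74; mL=-15/74, mR=-645/3626; mL+mR=-690/1813 → advance -1; mR−mL=45/1813 → turn +1·90°
n=5: pose=(-3,4,W); sL=60/289, sR=20/123; mL=-20/123, mR=-6580/35547; mL+mR=-4120/11849 → advance -1; mR−mL=-800/35547 → turn -1·90°
n=6: pose=(-2,4,N); sL=30/169, sR=6/25; mL=-6/25, mR=-882/4225; mL+mR=-1896/4225 → advance -1; mR−mL=132/4225 → turn +1·90°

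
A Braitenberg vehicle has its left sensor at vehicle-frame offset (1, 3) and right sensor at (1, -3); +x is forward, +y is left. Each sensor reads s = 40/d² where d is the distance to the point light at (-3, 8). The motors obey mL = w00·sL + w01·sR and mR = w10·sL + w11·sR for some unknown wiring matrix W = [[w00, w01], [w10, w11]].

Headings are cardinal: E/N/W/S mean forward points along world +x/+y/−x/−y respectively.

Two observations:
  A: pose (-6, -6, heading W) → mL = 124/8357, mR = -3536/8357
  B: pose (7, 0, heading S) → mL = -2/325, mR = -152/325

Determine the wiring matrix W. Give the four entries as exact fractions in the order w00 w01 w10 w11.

-1 1/2 -1 -1

obs A: pose=(-6,-6,W) → sL=8/61, sR=40/137, mL=124/8357, mR=-3536/8357
obs B: pose=(7,0,S) → sL=4/25, sR=4/13, mL=-2/325, mR=-152/325
sensor matrix S = [[8/61, 40/137], [4/25, 4/13]]; det S = -3456/543205
solve [mL_A; mL_B] = S·[w00; w01] and [mR_A; mR_B] = S·[w10; w11]:
  w00 = -1, w01 = 1/2, w10 = -1, w11 = -1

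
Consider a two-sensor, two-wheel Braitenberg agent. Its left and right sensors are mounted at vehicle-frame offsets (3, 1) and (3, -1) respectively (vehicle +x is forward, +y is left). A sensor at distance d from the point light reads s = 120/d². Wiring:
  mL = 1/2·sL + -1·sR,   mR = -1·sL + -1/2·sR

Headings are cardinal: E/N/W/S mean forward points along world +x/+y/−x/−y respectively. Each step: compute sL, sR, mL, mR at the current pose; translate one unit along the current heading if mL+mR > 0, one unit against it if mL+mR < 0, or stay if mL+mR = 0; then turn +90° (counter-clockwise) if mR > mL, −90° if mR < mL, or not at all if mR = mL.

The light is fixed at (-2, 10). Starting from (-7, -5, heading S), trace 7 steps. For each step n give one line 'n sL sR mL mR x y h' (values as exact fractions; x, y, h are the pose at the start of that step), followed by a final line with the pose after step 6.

n=0: pose=(-7,-5,S); sL=6/17, sR=1/3; mL=-8/51, mR=-53/102; mL+mR=-23/34 → advance -1; mR−mL=-37/102 → turn -1·90°
n=1: pose=(-7,-4,W); sL=120/289, sR=120/233; mL=-20700/67337, mR=-45300/67337; mL+mR=-66000/67337 → advance -1; mR−mL=-24600/67337 → turn -1·90°
n=2: pose=(-6,-4,N); sL=60/73, sR=12/13; mL=-486/949, mR=-1218/949; mL+mR=-1704/949 → advance -1; mR−mL=-732/949 → turn -1·90°
n=3: pose=(-6,-5,E); sL=120/197, sR=120/257; mL=-8220/50629, mR=-42660/50629; mL+mR=-50880/50629 → advance -1; mR−mL=-34440/50629 → turn -1·90°
n=4: pose=(-7,-5,S); sL=6/17, sR=1/3; mL=-8/51, mR=-53/102; mL+mR=-23/34 → advance -1; mR−mL=-37/102 → turn -1·90°
n=5: pose=(-7,-4,W); sL=120/289, sR=120/233; mL=-20700/67337, mR=-45300/67337; mL+mR=-66000/67337 → advance -1; mR−mL=-24600/67337 → turn -1·90°
n=6: pose=(-6,-4,N); sL=60/73, sR=12/13; mL=-486/949, mR=-1218/949; mL+mR=-1704/949 → advance -1; mR−mL=-732/949 → turn -1·90°

0 6/17 1/3 -8/51 -53/102 -7 -5 S
1 120/289 120/233 -20700/67337 -45300/67337 -7 -4 W
2 60/73 12/13 -486/949 -1218/949 -6 -4 N
3 120/197 120/257 -8220/50629 -42660/50629 -6 -5 E
4 6/17 1/3 -8/51 -53/102 -7 -5 S
5 120/289 120/233 -20700/67337 -45300/67337 -7 -4 W
6 60/73 12/13 -486/949 -1218/949 -6 -4 N
final -6 -5 E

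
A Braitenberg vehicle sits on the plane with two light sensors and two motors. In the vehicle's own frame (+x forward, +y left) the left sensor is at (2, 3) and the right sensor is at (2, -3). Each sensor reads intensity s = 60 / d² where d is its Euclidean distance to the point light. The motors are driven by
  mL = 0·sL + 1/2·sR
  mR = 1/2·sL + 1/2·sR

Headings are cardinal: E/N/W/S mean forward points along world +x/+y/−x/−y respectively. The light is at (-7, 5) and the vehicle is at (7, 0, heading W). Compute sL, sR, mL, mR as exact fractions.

left sensor world pos  = (5, -3); dL² = 208
right sensor world pos = (5, 3); dR² = 148
sL = 60/208 = 15/52
sR = 60/148 = 15/37
mL = 0·sL + 1/2·sR = 15/74
mR = 1/2·sL + 1/2·sR = 1335/3848

15/52 15/37 15/74 1335/3848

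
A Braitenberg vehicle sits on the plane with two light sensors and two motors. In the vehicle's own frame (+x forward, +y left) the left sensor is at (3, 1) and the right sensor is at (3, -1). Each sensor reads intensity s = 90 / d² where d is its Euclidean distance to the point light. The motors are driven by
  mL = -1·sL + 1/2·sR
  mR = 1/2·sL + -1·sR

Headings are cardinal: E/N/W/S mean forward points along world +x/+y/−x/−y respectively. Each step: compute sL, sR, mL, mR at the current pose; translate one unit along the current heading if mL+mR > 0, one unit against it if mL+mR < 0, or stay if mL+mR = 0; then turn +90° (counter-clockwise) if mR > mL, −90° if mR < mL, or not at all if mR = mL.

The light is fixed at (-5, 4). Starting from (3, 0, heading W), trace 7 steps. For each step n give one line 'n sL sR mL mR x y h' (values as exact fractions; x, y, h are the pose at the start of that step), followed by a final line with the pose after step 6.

n=0: pose=(3,0,W); sL=9/5, sR=45/17; mL=-81/170, mR=-297/170; mL+mR=-189/85 → advance -1; mR−mL=-108/85 → turn -1·90°
n=1: pose=(4,0,N); sL=18/13, sR=90/101; mL=-1233/1313, mR=-261/1313; mL+mR=-1494/1313 → advance -1; mR−mL=972/1313 → turn +1·90°
n=2: pose=(4,-1,W); sL=5/4, sR=45/26; mL=-5/13, mR=-115/104; mL+mR=-155/104 → advance -1; mR−mL=-75/104 → turn -1·90°
n=3: pose=(5,-1,N); sL=18/17, sR=18/25; mL=-297/425, mR=-81/425; mL+mR=-378/425 → advance -1; mR−mL=216/425 → turn +1·90°
n=4: pose=(5,-2,W); sL=45/49, sR=45/37; mL=-1125/3626, mR=-2745/3626; mL+mR=-1935/1813 → advance -1; mR−mL=-810/1813 → turn -1·90°
n=5: pose=(6,-2,N); sL=90/109, sR=10/17; mL=-985/1853, mR=-325/1853; mL+mR=-1310/1853 → advance -1; mR−mL=660/1853 → turn +1·90°
n=6: pose=(6,-3,W); sL=45/64, sR=9/10; mL=-81/320, mR=-351/640; mL+mR=-513/640 → advance -1; mR−mL=-189/640 → turn -1·90°

0 9/5 45/17 -81/170 -297/170 3 0 W
1 18/13 90/101 -1233/1313 -261/1313 4 0 N
2 5/4 45/26 -5/13 -115/104 4 -1 W
3 18/17 18/25 -297/425 -81/425 5 -1 N
4 45/49 45/37 -1125/3626 -2745/3626 5 -2 W
5 90/109 10/17 -985/1853 -325/1853 6 -2 N
6 45/64 9/10 -81/320 -351/640 6 -3 W
final 7 -3 N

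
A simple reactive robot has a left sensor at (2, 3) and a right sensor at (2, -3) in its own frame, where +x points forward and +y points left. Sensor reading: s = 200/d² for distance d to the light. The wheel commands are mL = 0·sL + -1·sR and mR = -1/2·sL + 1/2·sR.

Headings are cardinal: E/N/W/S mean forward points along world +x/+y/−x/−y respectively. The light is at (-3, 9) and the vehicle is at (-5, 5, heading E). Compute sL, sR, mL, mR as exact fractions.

left sensor world pos  = (-3, 8); dL² = 1
right sensor world pos = (-3, 2); dR² = 49
sL = 200/1 = 200
sR = 200/49 = 200/49
mL = 0·sL + -1·sR = -200/49
mR = -1/2·sL + 1/2·sR = -4800/49

200 200/49 -200/49 -4800/49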